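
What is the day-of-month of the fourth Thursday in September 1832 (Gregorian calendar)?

September 1, 1832 is a Saturday, so the first Thursday is the 6th.
The fourth Thursday is 6 + 21 = 27.

27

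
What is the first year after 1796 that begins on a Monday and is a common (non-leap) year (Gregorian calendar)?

1798

Jan 1 advances by 2 weekdays after a leap year and by 1 after a common year.
1796: Jan 1 is Friday (leap).
1797: Sunday
1798: Monday
1798 begins on a Monday and is a common year.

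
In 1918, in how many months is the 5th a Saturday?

2

Check the 5th of each month of 1918: Jan 5: Sat, Feb 5: Tue, Mar 5: Tue, Apr 5: Fri, May 5: Sun, Jun 5: Wed, Jul 5: Fri, Aug 5: Mon, Sep 5: Thu, Oct 5: Sat, Nov 5: Tue, Dec 5: Thu.
Saturday occurs in January, October — 2 months.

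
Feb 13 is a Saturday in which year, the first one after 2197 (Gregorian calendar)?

2202

From one year to the next, a fixed date's weekday advances by 1, or by 2 when a Feb 29 lies between the two dates.
2197: February 13 is Monday.
2198: Tuesday (+1)
2199: Wednesday (+1)
2200: Thursday (+1)
2201: Friday (+1)
2202: Saturday (+1)
Feb 13 falls on a Saturday in 2202.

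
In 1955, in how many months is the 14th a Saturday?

Check the 14th of each month of 1955: Jan 14: Fri, Feb 14: Mon, Mar 14: Mon, Apr 14: Thu, May 14: Sat, Jun 14: Tue, Jul 14: Thu, Aug 14: Sun, Sep 14: Wed, Oct 14: Fri, Nov 14: Mon, Dec 14: Wed.
Saturday occurs in May — 1 month.

1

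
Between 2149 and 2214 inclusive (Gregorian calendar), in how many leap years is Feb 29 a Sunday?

Leap years in 2149–2214: 15 of them.
Feb 29 weekday advances by 5 (mod 7) from one leap year to the next four years later (or differs when a century non-leap intervenes).
Leap-day weekdays: 2152:Tue 2156:Sun✓ 2160:Fri 2164:Wed 2168:Mon 2172:Sat 2176:Thu 2180:Tue 2184:Sun✓ 2188:Fri 2192:Wed 2196:Mon 2204:Wed 2208:Mon 2212:Sat
Sunday: 2156, 2184 → 2.

2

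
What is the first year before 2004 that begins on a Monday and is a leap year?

Jan 1 advances by 2 weekdays after a leap year and by 1 after a common year.
2004: Jan 1 is Thursday (leap).
2003: Wednesday
2002: Tuesday
2001: Monday
2000: Saturday (leap)
1999: Friday
1998: Thursday
1997: Wednesday
1996: Monday (leap)
1996 begins on a Monday and is a leap year.

1996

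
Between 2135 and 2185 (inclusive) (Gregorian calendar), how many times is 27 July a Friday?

Track 27 July's weekday year by year (advancing +1, or +2 across a Feb 29):
  2135: Wed  2136: Fri (+2) ✓  2137: Sat (+1)  2138: Sun (+1)  2139: Mon (+1)
  2140: Wed (+2)  2141: Thu (+1)  2142: Fri (+1) ✓  2143: Sat (+1)  2144: Mon (+2)
  2145: Tue (+1)  2146: Wed (+1)  2147: Thu (+1)  2148: Sat (+2)  … (23 more years) …
  2172: Mon (+2)  2173: Tue (+1)  2174: Wed (+1)  2175: Thu (+1)  2176: Sat (+2)
  2177: Sun (+1)  2178: Mon (+1)  2179: Tue (+1)  2180: Thu (+2)  2181: Fri (+1) ✓
  2182: Sat (+1)  2183: Sun (+1)  2184: Tue (+2)  2185: Wed (+1)
Friday years: 2136, 2142, 2153, 2159, 2164, 2170, 2181 — 7 in total.

7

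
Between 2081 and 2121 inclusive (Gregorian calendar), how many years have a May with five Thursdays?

18

May has 31 days; it has five Thursdays when Thursday falls among the first (month-length − 28) days — i.e. when May 1 is one of Thursday/Wednesday/Tuesday.
May 1 by year: 2081:Thu✓ 2082:Fri 2083:Sat 2084:Mon 2085:Tue✓ 2086:Wed✓ 2087:Thu✓ 2088:Sat 2089:Sun 2090:Mon 2091:Tue✓ 2092:Thu✓ 2093:Fri 2094:Sat 2095:Sun …(11 more)… 2107:Sun 2108:Tue✓ 2109:Wed✓ 2110:Thu✓ 2111:Fri 2112:Sun 2113:Mon 2114:Tue✓ 2115:Wed✓ 2116:Fri 2117:Sat 2118:Sun 2119:Mon 2120:Wed✓ 2121:Thu✓
Years with five Thursdays: 2081, 2085, 2086, 2087, 2091, 2092, 2096, 2097, 2098, 2103, 2104, 2108, 2109, 2110, 2114, 2115, 2120, 2121 → 18.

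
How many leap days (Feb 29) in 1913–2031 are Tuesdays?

Leap years in 1913–2031: 29 of them.
Feb 29 weekday advances by 5 (mod 7) from one leap year to the next four years later (or differs when a century non-leap intervenes).
Leap-day weekdays: 1916:Tue✓ 1920:Sun 1924:Fri 1928:Wed 1932:Mon 1936:Sat 1940:Thu 1944:Tue✓ 1948:Sun 1952:Fri 1956:Wed 1960:Mon 1964:Sat …(3 more)… 1980:Fri 1984:Wed 1988:Mon 1992:Sat 1996:Thu 2000:Tue✓ 2004:Sun 2008:Fri 2012:Wed 2016:Mon 2020:Sat 2024:Thu 2028:Tue✓
Tuesday: 1916, 1944, 1972, 2000, 2028 → 5.

5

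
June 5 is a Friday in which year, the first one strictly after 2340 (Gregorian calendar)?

From one year to the next, a fixed date's weekday advances by 1, or by 2 when a Feb 29 lies between the two dates.
2340: June 5 is Wednesday.
2341: Thursday (+1)
2342: Friday (+1)
June 5 falls on a Friday in 2342.

2342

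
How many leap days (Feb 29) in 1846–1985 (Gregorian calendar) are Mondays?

Leap years in 1846–1985: 34 of them.
Feb 29 weekday advances by 5 (mod 7) from one leap year to the next four years later (or differs when a century non-leap intervenes).
Leap-day weekdays: 1848:Tue 1852:Sun 1856:Fri 1860:Wed 1864:Mon✓ 1868:Sat 1872:Thu 1876:Tue 1880:Sun 1884:Fri 1888:Wed 1892:Mon✓ 1896:Sat …(8 more)… 1936:Sat 1940:Thu 1944:Tue 1948:Sun 1952:Fri 1956:Wed 1960:Mon✓ 1964:Sat 1968:Thu 1972:Tue 1976:Sun 1980:Fri 1984:Wed
Monday: 1864, 1892, 1904, 1932, 1960 → 5.

5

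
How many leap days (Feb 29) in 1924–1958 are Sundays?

Leap years in 1924–1958: 9 of them.
Feb 29 weekday advances by 5 (mod 7) from one leap year to the next four years later (or differs when a century non-leap intervenes).
Leap-day weekdays: 1924:Fri 1928:Wed 1932:Mon 1936:Sat 1940:Thu 1944:Tue 1948:Sun✓ 1952:Fri 1956:Wed
Sunday: 1948 → 1.

1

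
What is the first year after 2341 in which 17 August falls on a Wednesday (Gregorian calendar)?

2349

From one year to the next, a fixed date's weekday advances by 1, or by 2 when a Feb 29 lies between the two dates.
2341: August 17 is Sunday.
2342: Monday (+1)
2343: Tuesday (+1)
2344: Thursday (+2)
2345: Friday (+1)
2346: Saturday (+1)
2347: Sunday (+1)
2348: Tuesday (+2)
2349: Wednesday (+1)
17 August falls on a Wednesday in 2349.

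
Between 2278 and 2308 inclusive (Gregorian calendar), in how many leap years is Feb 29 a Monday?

Leap years in 2278–2308: 7 of them.
Feb 29 weekday advances by 5 (mod 7) from one leap year to the next four years later (or differs when a century non-leap intervenes).
Leap-day weekdays: 2280:Sun 2284:Fri 2288:Wed 2292:Mon✓ 2296:Sat 2304:Mon✓ 2308:Sat
Monday: 2292, 2304 → 2.

2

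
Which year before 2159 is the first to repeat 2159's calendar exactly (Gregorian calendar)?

2153

Two years share a calendar iff Jan 1 falls on the same weekday and both are leap or both are common. 2159: Jan 1 is Monday, common year.
2158: Jan 1 Sunday, common
2157: Jan 1 Saturday, common
2156: Jan 1 Thursday, leap
2155: Jan 1 Wednesday, common
2154: Jan 1 Tuesday, common
2153: Jan 1 Monday, common
2153 matches on both conditions.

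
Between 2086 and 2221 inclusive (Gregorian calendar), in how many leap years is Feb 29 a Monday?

5

Leap years in 2086–2221: 32 of them.
Feb 29 weekday advances by 5 (mod 7) from one leap year to the next four years later (or differs when a century non-leap intervenes).
Leap-day weekdays: 2088:Sun 2092:Fri 2096:Wed 2104:Fri 2108:Wed 2112:Mon✓ 2116:Sat 2120:Thu 2124:Tue 2128:Sun 2132:Fri 2136:Wed 2140:Mon✓ …(6 more)… 2168:Mon✓ 2172:Sat 2176:Thu 2180:Tue 2184:Sun 2188:Fri 2192:Wed 2196:Mon✓ 2204:Wed 2208:Mon✓ 2212:Sat 2216:Thu 2220:Tue
Monday: 2112, 2140, 2168, 2196, 2208 → 5.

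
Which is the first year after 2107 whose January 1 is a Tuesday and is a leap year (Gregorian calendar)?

2132

Jan 1 advances by 2 weekdays after a leap year and by 1 after a common year.
2107: Jan 1 is Saturday.
2108: Sunday (leap)
2109: Tuesday
2110: Wednesday
2111: Thursday
2112: Friday (leap)
2113: Sunday
2114: Monday
2115: Tuesday
2116: Wednesday (leap)
2117: Friday
2118: Saturday
2119: Sunday
2120: Monday (leap)
2121: Wednesday
2122: Thursday
2123: Friday
2124: Saturday (leap)
2125: Monday
2126: Tuesday
2127: Wednesday
2128: Thursday (leap)
2129: Saturday
2130: Sunday
2131: Monday
2132: Tuesday (leap)
2132 begins on a Tuesday and is a leap year.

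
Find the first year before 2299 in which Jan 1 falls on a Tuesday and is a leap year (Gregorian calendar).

Jan 1 advances by 2 weekdays after a leap year and by 1 after a common year.
2299: Jan 1 is Sunday.
2298: Saturday
2297: Friday
2296: Wednesday (leap)
2295: Tuesday
2294: Monday
2293: Sunday
2292: Friday (leap)
2291: Thursday
2290: Wednesday
2289: Tuesday
2288: Sunday (leap)
2287: Saturday
2286: Friday
2285: Thursday
2284: Tuesday (leap)
2284 begins on a Tuesday and is a leap year.

2284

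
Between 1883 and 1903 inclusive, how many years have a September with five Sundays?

September has 30 days; it has five Sundays when Sunday falls among the first (month-length − 28) days — i.e. when September 1 is one of Sunday/Saturday.
September 1 by year: 1883:Sat✓ 1884:Mon 1885:Tue 1886:Wed 1887:Thu 1888:Sat✓ 1889:Sun✓ 1890:Mon 1891:Tue 1892:Thu 1893:Fri 1894:Sat✓ 1895:Sun✓ 1896:Tue 1897:Wed 1898:Thu 1899:Fri 1900:Sat✓ 1901:Sun✓ 1902:Mon 1903:Tue
Years with five Sundays: 1883, 1888, 1889, 1894, 1895, 1900, 1901 → 7.

7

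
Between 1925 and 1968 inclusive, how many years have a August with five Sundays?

18

August has 31 days; it has five Sundays when Sunday falls among the first (month-length − 28) days — i.e. when August 1 is one of Sunday/Saturday/Friday.
August 1 by year: 1925:Sat✓ 1926:Sun✓ 1927:Mon 1928:Wed 1929:Thu 1930:Fri✓ 1931:Sat✓ 1932:Mon 1933:Tue 1934:Wed 1935:Thu 1936:Sat✓ 1937:Sun✓ 1938:Mon 1939:Tue …(14 more)… 1954:Sun✓ 1955:Mon 1956:Wed 1957:Thu 1958:Fri✓ 1959:Sat✓ 1960:Mon 1961:Tue 1962:Wed 1963:Thu 1964:Sat✓ 1965:Sun✓ 1966:Mon 1967:Tue 1968:Thu
Years with five Sundays: 1925, 1926, 1930, 1931, 1936, 1937, 1941, 1942, 1943, 1947, 1948, 1952, 1953, 1954, 1958, 1959, 1964, 1965 → 18.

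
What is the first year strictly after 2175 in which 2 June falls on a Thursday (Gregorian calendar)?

From one year to the next, a fixed date's weekday advances by 1, or by 2 when a Feb 29 lies between the two dates.
2175: June 2 is Friday.
2176: Sunday (+2)
2177: Monday (+1)
2178: Tuesday (+1)
2179: Wednesday (+1)
2180: Friday (+2)
2181: Saturday (+1)
2182: Sunday (+1)
2183: Monday (+1)
2184: Wednesday (+2)
2185: Thursday (+1)
2 June falls on a Thursday in 2185.

2185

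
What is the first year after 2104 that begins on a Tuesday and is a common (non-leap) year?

Jan 1 advances by 2 weekdays after a leap year and by 1 after a common year.
2104: Jan 1 is Tuesday (leap).
2105: Thursday
2106: Friday
2107: Saturday
2108: Sunday (leap)
2109: Tuesday
2109 begins on a Tuesday and is a common year.

2109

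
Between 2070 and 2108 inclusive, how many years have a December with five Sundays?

15

December has 31 days; it has five Sundays when Sunday falls among the first (month-length − 28) days — i.e. when December 1 is one of Sunday/Saturday/Friday.
December 1 by year: 2070:Mon 2071:Tue 2072:Thu 2073:Fri✓ 2074:Sat✓ 2075:Sun✓ 2076:Tue 2077:Wed 2078:Thu 2079:Fri✓ 2080:Sun✓ 2081:Mon 2082:Tue 2083:Wed 2084:Fri✓ …(9 more)… 2094:Wed 2095:Thu 2096:Sat✓ 2097:Sun✓ 2098:Mon 2099:Tue 2100:Wed 2101:Thu 2102:Fri✓ 2103:Sat✓ 2104:Mon 2105:Tue 2106:Wed 2107:Thu 2108:Sat✓
Years with five Sundays: 2073, 2074, 2075, 2079, 2080, 2084, 2085, 2086, 2090, 2091, 2096, 2097, 2102, 2103, 2108 → 15.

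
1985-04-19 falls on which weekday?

Friday

January 1, 1985 is a Tuesday.
April 19 is day 109 of the year, i.e. 108 days after Jan 1.
108 mod 7 = 3, so advance 3 weekdays from Tuesday: Friday.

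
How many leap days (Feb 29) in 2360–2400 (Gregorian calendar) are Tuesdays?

2

Leap years in 2360–2400: 11 of them.
Feb 29 weekday advances by 5 (mod 7) from one leap year to the next four years later (or differs when a century non-leap intervenes).
Leap-day weekdays: 2360:Mon 2364:Sat 2368:Thu 2372:Tue✓ 2376:Sun 2380:Fri 2384:Wed 2388:Mon 2392:Sat 2396:Thu 2400:Tue✓
Tuesday: 2372, 2400 → 2.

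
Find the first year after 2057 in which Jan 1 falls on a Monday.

Jan 1 advances by 2 weekdays after a leap year and by 1 after a common year.
2057: Jan 1 is Monday.
2058: Tuesday
2059: Wednesday
2060: Thursday (leap)
2061: Saturday
2062: Sunday
2063: Monday
2063 begins on a Monday

2063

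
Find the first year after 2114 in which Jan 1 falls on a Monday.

2120

Jan 1 advances by 2 weekdays after a leap year and by 1 after a common year.
2114: Jan 1 is Monday.
2115: Tuesday
2116: Wednesday (leap)
2117: Friday
2118: Saturday
2119: Sunday
2120: Monday (leap)
2120 begins on a Monday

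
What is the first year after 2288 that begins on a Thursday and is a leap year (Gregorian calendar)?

2320

Jan 1 advances by 2 weekdays after a leap year and by 1 after a common year.
2288: Jan 1 is Sunday (leap).
2289: Tuesday
2290: Wednesday
2291: Thursday
2292: Friday (leap)
2293: Sunday
2294: Monday
2295: Tuesday
2296: Wednesday (leap)
2297: Friday
2298: Saturday
2299: Sunday
2300: Monday
2301: Tuesday
2302: Wednesday
2303: Thursday
2304: Friday (leap)
2305: Sunday
2306: Monday
2307: Tuesday
2308: Wednesday (leap)
2309: Friday
2310: Saturday
2311: Sunday
2312: Monday (leap)
2313: Wednesday
2314: Thursday
2315: Friday
2316: Saturday (leap)
2317: Monday
2318: Tuesday
2319: Wednesday
2320: Thursday (leap)
2320 begins on a Thursday and is a leap year.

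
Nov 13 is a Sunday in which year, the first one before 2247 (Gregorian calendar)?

2242

From one year to the next, a fixed date's weekday advances by 1, or by 2 when a Feb 29 lies between the two dates.
2247: November 13 is Saturday.
2246: Friday (−1)
2245: Thursday (−1)
2244: Wednesday (−1)
2243: Monday (−2)
2242: Sunday (−1)
Nov 13 falls on a Sunday in 2242.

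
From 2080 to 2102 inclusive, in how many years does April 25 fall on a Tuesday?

3

Track April 25's weekday year by year (advancing +1, or +2 across a Feb 29):
  2080: Thu  2081: Fri (+1)  2082: Sat (+1)  2083: Sun (+1)  2084: Tue (+2) ✓
  2085: Wed (+1)  2086: Thu (+1)  2087: Fri (+1)  2088: Sun (+2)  2089: Mon (+1)
  2090: Tue (+1) ✓  2091: Wed (+1)  2092: Fri (+2)  2093: Sat (+1)  2094: Sun (+1)
  2095: Mon (+1)  2096: Wed (+2)  2097: Thu (+1)  2098: Fri (+1)  2099: Sat (+1)
  2100: Sun (+1)  2101: Mon (+1)  2102: Tue (+1) ✓
Tuesday years: 2084, 2090, 2102 — 3 in total.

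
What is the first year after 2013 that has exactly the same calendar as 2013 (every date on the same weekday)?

Two years share a calendar iff Jan 1 falls on the same weekday and both are leap or both are common. 2013: Jan 1 is Tuesday, common year.
2014: Jan 1 Wednesday, common
2015: Jan 1 Thursday, common
2016: Jan 1 Friday, leap
2017: Jan 1 Sunday, common
2018: Jan 1 Monday, common
2019: Jan 1 Tuesday, common
2019 matches on both conditions.

2019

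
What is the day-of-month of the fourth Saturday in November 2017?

November 1, 2017 is a Wednesday, so the first Saturday is the 4th.
The fourth Saturday is 4 + 21 = 25.

25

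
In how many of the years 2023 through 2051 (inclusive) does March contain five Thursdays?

March has 31 days; it has five Thursdays when Thursday falls among the first (month-length − 28) days — i.e. when March 1 is one of Thursday/Wednesday/Tuesday.
March 1 by year: 2023:Wed✓ 2024:Fri 2025:Sat 2026:Sun 2027:Mon 2028:Wed✓ 2029:Thu✓ 2030:Fri 2031:Sat 2032:Mon 2033:Tue✓ 2034:Wed✓ 2035:Thu✓ 2036:Sat 2037:Sun 2038:Mon 2039:Tue✓ 2040:Thu✓ 2041:Fri 2042:Sat 2043:Sun 2044:Tue✓ 2045:Wed✓ 2046:Thu✓ 2047:Fri 2048:Sun 2049:Mon 2050:Tue✓ 2051:Wed✓
Years with five Thursdays: 2023, 2028, 2029, 2033, 2034, 2035, 2039, 2040, 2044, 2045, 2046, 2050, 2051 → 13.

13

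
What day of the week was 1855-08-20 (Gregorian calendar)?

January 1, 1855 is a Monday.
August 20 is day 232 of the year, i.e. 231 days after Jan 1.
231 mod 7 = 0, so advance 0 weekdays from Monday: Monday.

Monday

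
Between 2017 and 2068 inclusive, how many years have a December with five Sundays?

December has 31 days; it has five Sundays when Sunday falls among the first (month-length − 28) days — i.e. when December 1 is one of Sunday/Saturday/Friday.
December 1 by year: 2017:Fri✓ 2018:Sat✓ 2019:Sun✓ 2020:Tue 2021:Wed 2022:Thu 2023:Fri✓ 2024:Sun✓ 2025:Mon 2026:Tue 2027:Wed 2028:Fri✓ 2029:Sat✓ 2030:Sun✓ 2031:Mon …(22 more)… 2054:Tue 2055:Wed 2056:Fri✓ 2057:Sat✓ 2058:Sun✓ 2059:Mon 2060:Wed 2061:Thu 2062:Fri✓ 2063:Sat✓ 2064:Mon 2065:Tue 2066:Wed 2067:Thu 2068:Sat✓
Years with five Sundays: 2017, 2018, 2019, 2023, 2024, 2028, 2029, 2030, 2034, 2035, 2040, 2041, 2045, 2046, 2047, 2051, 2052, 2056, 2057, 2058, 2062, 2063, 2068 → 23.

23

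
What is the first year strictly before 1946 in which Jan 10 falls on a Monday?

From one year to the next, a fixed date's weekday advances by 1, or by 2 when a Feb 29 lies between the two dates.
1946: January 10 is Thursday.
1945: Wednesday (−1)
1944: Monday (−2)
Jan 10 falls on a Monday in 1944.

1944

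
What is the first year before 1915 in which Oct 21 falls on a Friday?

From one year to the next, a fixed date's weekday advances by 1, or by 2 when a Feb 29 lies between the two dates.
1915: October 21 is Thursday.
1914: Wednesday (−1)
1913: Tuesday (−1)
1912: Monday (−1)
1911: Saturday (−2)
1910: Friday (−1)
Oct 21 falls on a Friday in 1910.

1910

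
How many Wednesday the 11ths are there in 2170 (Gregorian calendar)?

Check the 11th of each month of 2170: Jan 11: Thu, Feb 11: Sun, Mar 11: Sun, Apr 11: Wed, May 11: Fri, Jun 11: Mon, Jul 11: Wed, Aug 11: Sat, Sep 11: Tue, Oct 11: Thu, Nov 11: Sun, Dec 11: Tue.
Wednesday occurs in April, July — 2 months.

2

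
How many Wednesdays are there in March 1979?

4

March 1979 has 31 days and begins on Thursday.
The first Wednesday is March 7.
Wednesdays fall on 7, 14, 21, 28 — that's 4.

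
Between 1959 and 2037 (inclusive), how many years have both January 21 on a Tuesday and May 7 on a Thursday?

Check each year's weekday for January 21 and May 7:
  1959: Wed/Thu  1960: Thu/Sat  1961: Sat/Sun  1962: Sun/Mon  1963: Mon/Tue  1964: Tue/Thu ✓  1965: Thu/Fri  1966: Fri/Sat  1967: Sat/Sun  1968: Sun/Tue  1969: Tue/Wed  1970: Wed/Thu  1971: Thu/Fri  1972: Fri/Sun  …(51 more)…  2024: Sun/Tue  2025: Tue/Wed  2026: Wed/Thu  2027: Thu/Fri  2028: Fri/Sun  2029: Sun/Mon  2030: Mon/Tue  2031: Tue/Wed  2032: Wed/Fri  2033: Fri/Sat  2034: Sat/Sun  2035: Sun/Mon  2036: Mon/Wed  2037: Wed/Thu
Both conditions hold in: 1964, 1992, 2020 — 3.

3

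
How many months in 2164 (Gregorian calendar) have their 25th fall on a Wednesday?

3

Check the 25th of each month of 2164: Jan 25: Wed, Feb 25: Sat, Mar 25: Sun, Apr 25: Wed, May 25: Fri, Jun 25: Mon, Jul 25: Wed, Aug 25: Sat, Sep 25: Tue, Oct 25: Thu, Nov 25: Sun, Dec 25: Tue.
Wednesday occurs in January, April, July — 3 months.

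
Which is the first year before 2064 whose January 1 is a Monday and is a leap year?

Jan 1 advances by 2 weekdays after a leap year and by 1 after a common year.
2064: Jan 1 is Tuesday (leap).
2063: Monday
2062: Sunday
2061: Saturday
2060: Thursday (leap)
2059: Wednesday
2058: Tuesday
2057: Monday
2056: Saturday (leap)
2055: Friday
2054: Thursday
2053: Wednesday
2052: Monday (leap)
2052 begins on a Monday and is a leap year.

2052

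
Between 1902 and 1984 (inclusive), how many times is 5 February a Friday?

Track 5 February's weekday year by year (advancing +1, or +2 across a Feb 29):
  1902: Wed  1903: Thu (+1)  1904: Fri (+1) ✓  1905: Sun (+2)  1906: Mon (+1)
  1907: Tue (+1)  1908: Wed (+1)  1909: Fri (+2) ✓  1910: Sat (+1)  1911: Sun (+1)
  1912: Mon (+1)  1913: Wed (+2)  1914: Thu (+1)  1915: Fri (+1) ✓  … (55 more years) …
  1971: Fri (+1) ✓  1972: Sat (+1)  1973: Mon (+2)  1974: Tue (+1)  1975: Wed (+1)
  1976: Thu (+1)  1977: Sat (+2)  1978: Sun (+1)  1979: Mon (+1)  1980: Tue (+1)
  1981: Thu (+2)  1982: Fri (+1) ✓  1983: Sat (+1)  1984: Sun (+1)
Friday years: 1904, 1909, 1915, 1926, 1932, 1937, 1943, 1954, 1960, 1965, 1971, 1982 — 12 in total.

12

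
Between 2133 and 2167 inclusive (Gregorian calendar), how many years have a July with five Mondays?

July has 31 days; it has five Mondays when Monday falls among the first (month-length − 28) days — i.e. when July 1 is one of Monday/Sunday/Saturday.
July 1 by year: 2133:Wed 2134:Thu 2135:Fri 2136:Sun✓ 2137:Mon✓ 2138:Tue 2139:Wed 2140:Fri 2141:Sat✓ 2142:Sun✓ 2143:Mon✓ 2144:Wed 2145:Thu 2146:Fri 2147:Sat✓ …(5 more)… 2153:Sun✓ 2154:Mon✓ 2155:Tue 2156:Thu 2157:Fri 2158:Sat✓ 2159:Sun✓ 2160:Tue 2161:Wed 2162:Thu 2163:Fri 2164:Sun✓ 2165:Mon✓ 2166:Tue 2167:Wed
Years with five Mondays: 2136, 2137, 2141, 2142, 2143, 2147, 2148, 2152, 2153, 2154, 2158, 2159, 2164, 2165 → 14.

14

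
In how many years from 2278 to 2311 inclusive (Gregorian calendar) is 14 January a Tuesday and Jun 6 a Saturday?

2

Check each year's weekday for 14 January and Jun 6:
  2278: Mon/Thu  2279: Tue/Fri  2280: Wed/Sun  2281: Fri/Mon  2282: Sat/Tue  2283: Sun/Wed  2284: Mon/Fri  2285: Wed/Sat  2286: Thu/Sun  2287: Fri/Mon  2288: Sat/Wed  2289: Mon/Thu  2290: Tue/Fri  2291: Wed/Sat  …(6 more)…  2298: Fri/Mon  2299: Sat/Tue  2300: Sun/Wed  2301: Mon/Thu  2302: Tue/Fri  2303: Wed/Sat  2304: Thu/Mon  2305: Sat/Tue  2306: Sun/Wed  2307: Mon/Thu  2308: Tue/Sat ✓  2309: Thu/Sun  2310: Fri/Mon  2311: Sat/Tue
Both conditions hold in: 2296, 2308 — 2.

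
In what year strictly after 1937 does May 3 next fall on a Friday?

From one year to the next, a fixed date's weekday advances by 1, or by 2 when a Feb 29 lies between the two dates.
1937: May 3 is Monday.
1938: Tuesday (+1)
1939: Wednesday (+1)
1940: Friday (+2)
May 3 falls on a Friday in 1940.

1940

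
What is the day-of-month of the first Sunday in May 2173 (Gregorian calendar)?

2

May 1, 2173 is a Saturday, so the first Sunday is the 2nd.
The first Sunday is 2 + 0 = 2.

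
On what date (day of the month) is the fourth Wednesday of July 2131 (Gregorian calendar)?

25

July 1, 2131 is a Sunday, so the first Wednesday is the 4th.
The fourth Wednesday is 4 + 21 = 25.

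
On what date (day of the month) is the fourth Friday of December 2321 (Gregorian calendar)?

23

December 1, 2321 is a Thursday, so the first Friday is the 2nd.
The fourth Friday is 2 + 21 = 23.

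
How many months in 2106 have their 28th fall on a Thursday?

Check the 28th of each month of 2106: Jan 28: Thu, Feb 28: Sun, Mar 28: Sun, Apr 28: Wed, May 28: Fri, Jun 28: Mon, Jul 28: Wed, Aug 28: Sat, Sep 28: Tue, Oct 28: Thu, Nov 28: Sun, Dec 28: Tue.
Thursday occurs in January, October — 2 months.

2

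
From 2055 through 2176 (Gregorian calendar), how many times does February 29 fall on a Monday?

4

Leap years in 2055–2176: 30 of them.
Feb 29 weekday advances by 5 (mod 7) from one leap year to the next four years later (or differs when a century non-leap intervenes).
Leap-day weekdays: 2056:Tue 2060:Sun 2064:Fri 2068:Wed 2072:Mon✓ 2076:Sat 2080:Thu 2084:Tue 2088:Sun 2092:Fri 2096:Wed 2104:Fri 2108:Wed …(4 more)… 2128:Sun 2132:Fri 2136:Wed 2140:Mon✓ 2144:Sat 2148:Thu 2152:Tue 2156:Sun 2160:Fri 2164:Wed 2168:Mon✓ 2172:Sat 2176:Thu
Monday: 2072, 2112, 2140, 2168 → 4.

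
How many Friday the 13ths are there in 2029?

2

Check the 13th of each month of 2029: Jan 13: Sat, Feb 13: Tue, Mar 13: Tue, Apr 13: Fri, May 13: Sun, Jun 13: Wed, Jul 13: Fri, Aug 13: Mon, Sep 13: Thu, Oct 13: Sat, Nov 13: Tue, Dec 13: Thu.
Friday occurs in April, July — 2 months.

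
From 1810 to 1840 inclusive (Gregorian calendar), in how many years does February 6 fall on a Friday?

Track February 6's weekday year by year (advancing +1, or +2 across a Feb 29):
  1810: Tue  1811: Wed (+1)  1812: Thu (+1)  1813: Sat (+2)  1814: Sun (+1)
  1815: Mon (+1)  1816: Tue (+1)  1817: Thu (+2)  1818: Fri (+1) ✓  1819: Sat (+1)
  1820: Sun (+1)  1821: Tue (+2)  1822: Wed (+1)  1823: Thu (+1)  … (3 more years) …
  1827: Tue (+1)  1828: Wed (+1)  1829: Fri (+2) ✓  1830: Sat (+1)  1831: Sun (+1)
  1832: Mon (+1)  1833: Wed (+2)  1834: Thu (+1)  1835: Fri (+1) ✓  1836: Sat (+1)
  1837: Mon (+2)  1838: Tue (+1)  1839: Wed (+1)  1840: Thu (+1)
Friday years: 1818, 1824, 1829, 1835 — 4 in total.

4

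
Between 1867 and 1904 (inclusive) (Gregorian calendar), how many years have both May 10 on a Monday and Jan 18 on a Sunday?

1

Check each year's weekday for May 10 and Jan 18:
  1867: Fri/Fri  1868: Sun/Sat  1869: Mon/Mon  1870: Tue/Tue  1871: Wed/Wed  1872: Fri/Thu  1873: Sat/Sat  1874: Sun/Sun  1875: Mon/Mon  1876: Wed/Tue  1877: Thu/Thu  1878: Fri/Fri  1879: Sat/Sat  1880: Mon/Sun ✓  …(10 more)…  1891: Sun/Sun  1892: Tue/Mon  1893: Wed/Wed  1894: Thu/Thu  1895: Fri/Fri  1896: Sun/Sat  1897: Mon/Mon  1898: Tue/Tue  1899: Wed/Wed  1900: Thu/Thu  1901: Fri/Fri  1902: Sat/Sat  1903: Sun/Sun  1904: Tue/Mon
Both conditions hold in: 1880 — 1.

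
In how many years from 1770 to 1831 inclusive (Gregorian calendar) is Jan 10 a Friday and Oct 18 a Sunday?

Check each year's weekday for Jan 10 and Oct 18:
  1770: Wed/Thu  1771: Thu/Fri  1772: Fri/Sun ✓  1773: Sun/Mon  1774: Mon/Tue  1775: Tue/Wed  1776: Wed/Fri  1777: Fri/Sat  1778: Sat/Sun  1779: Sun/Mon  1780: Mon/Wed  1781: Wed/Thu  1782: Thu/Fri  1783: Fri/Sat  …(34 more)…  1818: Sat/Sun  1819: Sun/Mon  1820: Mon/Wed  1821: Wed/Thu  1822: Thu/Fri  1823: Fri/Sat  1824: Sat/Mon  1825: Mon/Tue  1826: Tue/Wed  1827: Wed/Thu  1828: Thu/Sat  1829: Sat/Sun  1830: Sun/Mon  1831: Mon/Tue
Both conditions hold in: 1772, 1812 — 2.

2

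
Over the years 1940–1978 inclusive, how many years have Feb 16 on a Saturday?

5

Track Feb 16's weekday year by year (advancing +1, or +2 across a Feb 29):
  1940: Fri  1941: Sun (+2)  1942: Mon (+1)  1943: Tue (+1)  1944: Wed (+1)
  1945: Fri (+2)  1946: Sat (+1) ✓  1947: Sun (+1)  1948: Mon (+1)  1949: Wed (+2)
  1950: Thu (+1)  1951: Fri (+1)  1952: Sat (+1) ✓  1953: Mon (+2)  … (11 more years) …
  1965: Tue (+2)  1966: Wed (+1)  1967: Thu (+1)  1968: Fri (+1)  1969: Sun (+2)
  1970: Mon (+1)  1971: Tue (+1)  1972: Wed (+1)  1973: Fri (+2)  1974: Sat (+1) ✓
  1975: Sun (+1)  1976: Mon (+1)  1977: Wed (+2)  1978: Thu (+1)
Saturday years: 1946, 1952, 1957, 1963, 1974 — 5 in total.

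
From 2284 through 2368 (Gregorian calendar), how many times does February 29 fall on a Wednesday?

Leap years in 2284–2368: 21 of them.
Feb 29 weekday advances by 5 (mod 7) from one leap year to the next four years later (or differs when a century non-leap intervenes).
Leap-day weekdays: 2284:Fri 2288:Wed✓ 2292:Mon 2296:Sat 2304:Mon 2308:Sat 2312:Thu 2316:Tue 2320:Sun 2324:Fri 2328:Wed✓ 2332:Mon 2336:Sat 2340:Thu 2344:Tue 2348:Sun 2352:Fri 2356:Wed✓ 2360:Mon 2364:Sat 2368:Thu
Wednesday: 2288, 2328, 2356 → 3.

3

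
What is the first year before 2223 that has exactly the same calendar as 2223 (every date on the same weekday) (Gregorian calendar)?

Two years share a calendar iff Jan 1 falls on the same weekday and both are leap or both are common. 2223: Jan 1 is Wednesday, common year.
2222: Jan 1 Tuesday, common
2221: Jan 1 Monday, common
2220: Jan 1 Saturday, leap
2219: Jan 1 Friday, common
2218: Jan 1 Thursday, common
2217: Jan 1 Wednesday, common
2217 matches on both conditions.

2217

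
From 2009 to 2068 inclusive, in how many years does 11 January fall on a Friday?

8

Track 11 January's weekday year by year (advancing +1, or +2 across a Feb 29):
  2009: Sun  2010: Mon (+1)  2011: Tue (+1)  2012: Wed (+1)  2013: Fri (+2) ✓
  2014: Sat (+1)  2015: Sun (+1)  2016: Mon (+1)  2017: Wed (+2)  2018: Thu (+1)
  2019: Fri (+1) ✓  2020: Sat (+1)  2021: Mon (+2)  2022: Tue (+1)  … (32 more years) …
  2055: Mon (+1)  2056: Tue (+1)  2057: Thu (+2)  2058: Fri (+1) ✓  2059: Sat (+1)
  2060: Sun (+1)  2061: Tue (+2)  2062: Wed (+1)  2063: Thu (+1)  2064: Fri (+1) ✓
  2065: Sun (+2)  2066: Mon (+1)  2067: Tue (+1)  2068: Wed (+1)
Friday years: 2013, 2019, 2030, 2036, 2041, 2047, 2058, 2064 — 8 in total.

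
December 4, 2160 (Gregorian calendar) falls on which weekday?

January 1, 2160 is a Tuesday.
December 4 is day 339 of the year, i.e. 338 days after Jan 1.
338 mod 7 = 2, so advance 2 weekdays from Tuesday: Thursday.

Thursday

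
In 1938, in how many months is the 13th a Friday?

Check the 13th of each month of 1938: Jan 13: Thu, Feb 13: Sun, Mar 13: Sun, Apr 13: Wed, May 13: Fri, Jun 13: Mon, Jul 13: Wed, Aug 13: Sat, Sep 13: Tue, Oct 13: Thu, Nov 13: Sun, Dec 13: Tue.
Friday occurs in May — 1 month.

1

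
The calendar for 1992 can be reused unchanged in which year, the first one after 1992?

2020

Two years share a calendar iff Jan 1 falls on the same weekday and both are leap or both are common. 1992: Jan 1 is Wednesday, leap year.
1993: Jan 1 Friday, common
1994: Jan 1 Saturday, common
1995: Jan 1 Sunday, common
1996: Jan 1 Monday, leap
1997: Jan 1 Wednesday, common
1998: Jan 1 Thursday, common
1999: Jan 1 Friday, common
2000: Jan 1 Saturday, leap
2001: Jan 1 Monday, common
2002: Jan 1 Tuesday, common
2003: Jan 1 Wednesday, common
2004: Jan 1 Thursday, leap
2005: Jan 1 Saturday, common
2006: Jan 1 Sunday, common
2007: Jan 1 Monday, common
2008: Jan 1 Tuesday, leap
2009: Jan 1 Thursday, common
2010: Jan 1 Friday, common
2011: Jan 1 Saturday, common
2012: Jan 1 Sunday, leap
2013: Jan 1 Tuesday, common
2014: Jan 1 Wednesday, common
2015: Jan 1 Thursday, common
2016: Jan 1 Friday, leap
2017: Jan 1 Sunday, common
2018: Jan 1 Monday, common
2019: Jan 1 Tuesday, common
2020: Jan 1 Wednesday, leap
2020 matches on both conditions.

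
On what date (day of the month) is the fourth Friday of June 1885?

June 1, 1885 is a Monday, so the first Friday is the 5th.
The fourth Friday is 5 + 21 = 26.

26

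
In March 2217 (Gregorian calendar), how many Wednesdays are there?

March 2217 has 31 days and begins on Saturday.
The first Wednesday is March 5.
Wednesdays fall on 5, 12, 19, 26 — that's 4.

4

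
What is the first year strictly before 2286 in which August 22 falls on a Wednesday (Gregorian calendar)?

2283

From one year to the next, a fixed date's weekday advances by 1, or by 2 when a Feb 29 lies between the two dates.
2286: August 22 is Sunday.
2285: Saturday (−1)
2284: Friday (−1)
2283: Wednesday (−2)
August 22 falls on a Wednesday in 2283.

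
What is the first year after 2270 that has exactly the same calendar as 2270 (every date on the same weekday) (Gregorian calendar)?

2281

Two years share a calendar iff Jan 1 falls on the same weekday and both are leap or both are common. 2270: Jan 1 is Saturday, common year.
2271: Jan 1 Sunday, common
2272: Jan 1 Monday, leap
2273: Jan 1 Wednesday, common
2274: Jan 1 Thursday, common
2275: Jan 1 Friday, common
2276: Jan 1 Saturday, leap
2277: Jan 1 Monday, common
2278: Jan 1 Tuesday, common
2279: Jan 1 Wednesday, common
2280: Jan 1 Thursday, leap
2281: Jan 1 Saturday, common
2281 matches on both conditions.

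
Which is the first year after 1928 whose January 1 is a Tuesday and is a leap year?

1952

Jan 1 advances by 2 weekdays after a leap year and by 1 after a common year.
1928: Jan 1 is Sunday (leap).
1929: Tuesday
1930: Wednesday
1931: Thursday
1932: Friday (leap)
1933: Sunday
1934: Monday
1935: Tuesday
1936: Wednesday (leap)
1937: Friday
1938: Saturday
1939: Sunday
1940: Monday (leap)
1941: Wednesday
1942: Thursday
1943: Friday
1944: Saturday (leap)
1945: Monday
1946: Tuesday
1947: Wednesday
1948: Thursday (leap)
1949: Saturday
1950: Sunday
1951: Monday
1952: Tuesday (leap)
1952 begins on a Tuesday and is a leap year.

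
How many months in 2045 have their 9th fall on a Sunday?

Check the 9th of each month of 2045: Jan 9: Mon, Feb 9: Thu, Mar 9: Thu, Apr 9: Sun, May 9: Tue, Jun 9: Fri, Jul 9: Sun, Aug 9: Wed, Sep 9: Sat, Oct 9: Mon, Nov 9: Thu, Dec 9: Sat.
Sunday occurs in April, July — 2 months.

2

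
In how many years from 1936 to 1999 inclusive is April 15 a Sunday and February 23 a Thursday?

2

Check each year's weekday for April 15 and February 23:
  1936: Wed/Sun  1937: Thu/Tue  1938: Fri/Wed  1939: Sat/Thu  1940: Mon/Fri  1941: Tue/Sun  1942: Wed/Mon  1943: Thu/Tue  1944: Sat/Wed  1945: Sun/Fri  1946: Mon/Sat  1947: Tue/Sun  1948: Thu/Mon  1949: Fri/Wed  …(36 more)…  1986: Tue/Sun  1987: Wed/Mon  1988: Fri/Tue  1989: Sat/Thu  1990: Sun/Fri  1991: Mon/Sat  1992: Wed/Sun  1993: Thu/Tue  1994: Fri/Wed  1995: Sat/Thu  1996: Mon/Fri  1997: Tue/Sun  1998: Wed/Mon  1999: Thu/Tue
Both conditions hold in: 1956, 1984 — 2.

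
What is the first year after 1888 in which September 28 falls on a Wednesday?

From one year to the next, a fixed date's weekday advances by 1, or by 2 when a Feb 29 lies between the two dates.
1888: September 28 is Friday.
1889: Saturday (+1)
1890: Sunday (+1)
1891: Monday (+1)
1892: Wednesday (+2)
September 28 falls on a Wednesday in 1892.

1892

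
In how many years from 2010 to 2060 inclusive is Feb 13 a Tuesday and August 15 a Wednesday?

5

Check each year's weekday for Feb 13 and August 15:
  2010: Sat/Sun  2011: Sun/Mon  2012: Mon/Wed  2013: Wed/Thu  2014: Thu/Fri  2015: Fri/Sat  2016: Sat/Mon  2017: Mon/Tue  2018: Tue/Wed ✓  2019: Wed/Thu  2020: Thu/Sat  2021: Sat/Sun  2022: Sun/Mon  2023: Mon/Tue  …(23 more)…  2047: Wed/Thu  2048: Thu/Sat  2049: Sat/Sun  2050: Sun/Mon  2051: Mon/Tue  2052: Tue/Thu  2053: Thu/Fri  2054: Fri/Sat  2055: Sat/Sun  2056: Sun/Tue  2057: Tue/Wed ✓  2058: Wed/Thu  2059: Thu/Fri  2060: Fri/Sun
Both conditions hold in: 2018, 2029, 2035, 2046, 2057 — 5.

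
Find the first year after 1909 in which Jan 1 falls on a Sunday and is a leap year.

Jan 1 advances by 2 weekdays after a leap year and by 1 after a common year.
1909: Jan 1 is Friday.
1910: Saturday
1911: Sunday
1912: Monday (leap)
1913: Wednesday
1914: Thursday
1915: Friday
1916: Saturday (leap)
1917: Monday
1918: Tuesday
1919: Wednesday
1920: Thursday (leap)
1921: Saturday
1922: Sunday
1923: Monday
1924: Tuesday (leap)
1925: Thursday
1926: Friday
1927: Saturday
1928: Sunday (leap)
1928 begins on a Sunday and is a leap year.

1928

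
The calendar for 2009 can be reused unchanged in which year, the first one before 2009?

1998

Two years share a calendar iff Jan 1 falls on the same weekday and both are leap or both are common. 2009: Jan 1 is Thursday, common year.
2008: Jan 1 Tuesday, leap
2007: Jan 1 Monday, common
2006: Jan 1 Sunday, common
2005: Jan 1 Saturday, common
2004: Jan 1 Thursday, leap
2003: Jan 1 Wednesday, common
2002: Jan 1 Tuesday, common
2001: Jan 1 Monday, common
2000: Jan 1 Saturday, leap
1999: Jan 1 Friday, common
1998: Jan 1 Thursday, common
1998 matches on both conditions.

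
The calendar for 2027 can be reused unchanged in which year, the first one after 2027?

2038

Two years share a calendar iff Jan 1 falls on the same weekday and both are leap or both are common. 2027: Jan 1 is Friday, common year.
2028: Jan 1 Saturday, leap
2029: Jan 1 Monday, common
2030: Jan 1 Tuesday, common
2031: Jan 1 Wednesday, common
2032: Jan 1 Thursday, leap
2033: Jan 1 Saturday, common
2034: Jan 1 Sunday, common
2035: Jan 1 Monday, common
2036: Jan 1 Tuesday, leap
2037: Jan 1 Thursday, common
2038: Jan 1 Friday, common
2038 matches on both conditions.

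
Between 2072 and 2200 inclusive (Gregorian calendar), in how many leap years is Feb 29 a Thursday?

4

Leap years in 2072–2200: 31 of them.
Feb 29 weekday advances by 5 (mod 7) from one leap year to the next four years later (or differs when a century non-leap intervenes).
Leap-day weekdays: 2072:Mon 2076:Sat 2080:Thu✓ 2084:Tue 2088:Sun 2092:Fri 2096:Wed 2104:Fri 2108:Wed 2112:Mon 2116:Sat 2120:Thu✓ 2124:Tue …(5 more)… 2148:Thu✓ 2152:Tue 2156:Sun 2160:Fri 2164:Wed 2168:Mon 2172:Sat 2176:Thu✓ 2180:Tue 2184:Sun 2188:Fri 2192:Wed 2196:Mon
Thursday: 2080, 2120, 2148, 2176 → 4.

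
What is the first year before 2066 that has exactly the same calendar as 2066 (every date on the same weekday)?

2055

Two years share a calendar iff Jan 1 falls on the same weekday and both are leap or both are common. 2066: Jan 1 is Friday, common year.
2065: Jan 1 Thursday, common
2064: Jan 1 Tuesday, leap
2063: Jan 1 Monday, common
2062: Jan 1 Sunday, common
2061: Jan 1 Saturday, common
2060: Jan 1 Thursday, leap
2059: Jan 1 Wednesday, common
2058: Jan 1 Tuesday, common
2057: Jan 1 Monday, common
2056: Jan 1 Saturday, leap
2055: Jan 1 Friday, common
2055 matches on both conditions.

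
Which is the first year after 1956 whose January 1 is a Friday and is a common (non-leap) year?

Jan 1 advances by 2 weekdays after a leap year and by 1 after a common year.
1956: Jan 1 is Sunday (leap).
1957: Tuesday
1958: Wednesday
1959: Thursday
1960: Friday (leap)
1961: Sunday
1962: Monday
1963: Tuesday
1964: Wednesday (leap)
1965: Friday
1965 begins on a Friday and is a common year.

1965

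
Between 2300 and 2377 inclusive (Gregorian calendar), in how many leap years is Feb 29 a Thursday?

Leap years in 2300–2377: 19 of them.
Feb 29 weekday advances by 5 (mod 7) from one leap year to the next four years later (or differs when a century non-leap intervenes).
Leap-day weekdays: 2304:Mon 2308:Sat 2312:Thu✓ 2316:Tue 2320:Sun 2324:Fri 2328:Wed 2332:Mon 2336:Sat 2340:Thu✓ 2344:Tue 2348:Sun 2352:Fri 2356:Wed 2360:Mon 2364:Sat 2368:Thu✓ 2372:Tue 2376:Sun
Thursday: 2312, 2340, 2368 → 3.

3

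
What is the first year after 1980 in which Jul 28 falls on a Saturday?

From one year to the next, a fixed date's weekday advances by 1, or by 2 when a Feb 29 lies between the two dates.
1980: July 28 is Monday.
1981: Tuesday (+1)
1982: Wednesday (+1)
1983: Thursday (+1)
1984: Saturday (+2)
Jul 28 falls on a Saturday in 1984.

1984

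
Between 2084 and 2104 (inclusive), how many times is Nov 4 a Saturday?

3

Track Nov 4's weekday year by year (advancing +1, or +2 across a Feb 29):
  2084: Sat ✓  2085: Sun (+1)  2086: Mon (+1)  2087: Tue (+1)  2088: Thu (+2)
  2089: Fri (+1)  2090: Sat (+1) ✓  2091: Sun (+1)  2092: Tue (+2)  2093: Wed (+1)
  2094: Thu (+1)  2095: Fri (+1)  2096: Sun (+2)  2097: Mon (+1)  2098: Tue (+1)
  2099: Wed (+1)  2100: Thu (+1)  2101: Fri (+1)  2102: Sat (+1) ✓  2103: Sun (+1)
  2104: Tue (+2)
Saturday years: 2084, 2090, 2102 — 3 in total.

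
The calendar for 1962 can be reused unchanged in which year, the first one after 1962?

1973

Two years share a calendar iff Jan 1 falls on the same weekday and both are leap or both are common. 1962: Jan 1 is Monday, common year.
1963: Jan 1 Tuesday, common
1964: Jan 1 Wednesday, leap
1965: Jan 1 Friday, common
1966: Jan 1 Saturday, common
1967: Jan 1 Sunday, common
1968: Jan 1 Monday, leap
1969: Jan 1 Wednesday, common
1970: Jan 1 Thursday, common
1971: Jan 1 Friday, common
1972: Jan 1 Saturday, leap
1973: Jan 1 Monday, common
1973 matches on both conditions.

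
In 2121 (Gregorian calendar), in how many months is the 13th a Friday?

1

Check the 13th of each month of 2121: Jan 13: Mon, Feb 13: Thu, Mar 13: Thu, Apr 13: Sun, May 13: Tue, Jun 13: Fri, Jul 13: Sun, Aug 13: Wed, Sep 13: Sat, Oct 13: Mon, Nov 13: Thu, Dec 13: Sat.
Friday occurs in June — 1 month.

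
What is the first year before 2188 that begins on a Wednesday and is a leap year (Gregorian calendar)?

Jan 1 advances by 2 weekdays after a leap year and by 1 after a common year.
2188: Jan 1 is Tuesday (leap).
2187: Monday
2186: Sunday
2185: Saturday
2184: Thursday (leap)
2183: Wednesday
2182: Tuesday
2181: Monday
2180: Saturday (leap)
2179: Friday
2178: Thursday
2177: Wednesday
2176: Monday (leap)
2175: Sunday
2174: Saturday
2173: Friday
2172: Wednesday (leap)
2172 begins on a Wednesday and is a leap year.

2172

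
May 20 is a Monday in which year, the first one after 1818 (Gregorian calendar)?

1822

From one year to the next, a fixed date's weekday advances by 1, or by 2 when a Feb 29 lies between the two dates.
1818: May 20 is Wednesday.
1819: Thursday (+1)
1820: Saturday (+2)
1821: Sunday (+1)
1822: Monday (+1)
May 20 falls on a Monday in 1822.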